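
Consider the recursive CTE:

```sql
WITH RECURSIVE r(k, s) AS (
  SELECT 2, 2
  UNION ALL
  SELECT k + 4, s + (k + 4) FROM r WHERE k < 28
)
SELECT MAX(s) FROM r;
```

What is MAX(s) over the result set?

Base: k=2, s=2.
Iteration 1: 2 < 28 holds -> k = 2 + 4 = 6, s = 2 + 6 = 8.
Iteration 2: 6 < 28 holds -> k = 6 + 4 = 10, s = 8 + 10 = 18.
Iteration 3: 10 < 28 holds -> k = 10 + 4 = 14, s = 18 + 14 = 32.
Iteration 4: 14 < 28 holds -> k = 14 + 4 = 18, s = 32 + 18 = 50.
Iteration 5: 18 < 28 holds -> k = 18 + 4 = 22, s = 50 + 22 = 72.
Iteration 6: 22 < 28 holds -> k = 22 + 4 = 26, s = 72 + 26 = 98.
Iteration 7: 26 < 28 holds -> k = 26 + 4 = 30, s = 98 + 30 = 128.
Iteration 8: 30 < 28 fails; recursion stops.
s values: 2, 8, 18, 32, 50, 72, 98, 128; the maximum is 128.

128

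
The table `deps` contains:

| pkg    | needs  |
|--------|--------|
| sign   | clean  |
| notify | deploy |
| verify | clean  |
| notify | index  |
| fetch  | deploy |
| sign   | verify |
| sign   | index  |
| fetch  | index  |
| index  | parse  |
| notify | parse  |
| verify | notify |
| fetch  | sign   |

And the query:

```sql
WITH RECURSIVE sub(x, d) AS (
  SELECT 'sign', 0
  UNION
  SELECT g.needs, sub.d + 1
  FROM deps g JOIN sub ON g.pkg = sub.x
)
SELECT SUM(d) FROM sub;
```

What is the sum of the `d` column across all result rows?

Base: (sign, d=0).
Iteration 1: edges from {sign} -> (clean, d=1), (index, d=1), (verify, d=1).
Iteration 2: edges from {clean,index,verify} -> (clean, d=2), (notify, d=2), (parse, d=2).
Iteration 3: edges from {clean,notify,parse} -> (deploy, d=3), (index, d=3), (parse, d=3).
Iteration 4: edges from {deploy,index,parse} -> (parse, d=4).
Iteration 5: no outgoing edges from {parse}; recursion stops.
SUM(d) = 0 + 1 + 1 + 1 + 2 + 2 + 2 + 3 + 3 + 3 + 4 = 22.

22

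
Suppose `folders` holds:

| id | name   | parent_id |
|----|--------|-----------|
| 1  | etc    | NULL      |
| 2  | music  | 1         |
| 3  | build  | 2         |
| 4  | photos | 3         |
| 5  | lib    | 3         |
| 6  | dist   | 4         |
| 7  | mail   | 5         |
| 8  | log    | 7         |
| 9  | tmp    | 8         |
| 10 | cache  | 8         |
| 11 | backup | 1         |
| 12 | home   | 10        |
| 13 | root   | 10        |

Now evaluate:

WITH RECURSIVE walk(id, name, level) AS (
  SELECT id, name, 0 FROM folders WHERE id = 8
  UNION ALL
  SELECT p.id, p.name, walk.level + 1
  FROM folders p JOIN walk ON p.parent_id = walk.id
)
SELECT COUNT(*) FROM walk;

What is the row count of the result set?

5

Base: id=8 (log) at level 0.
Iteration 1: rows with parent_id in {8} -> tmp (id 9, level 1), cache (id 10, level 1).
Iteration 2: rows with parent_id in {9,10} -> home (id 12, level 2), root (id 13, level 2).
Iteration 3: no rows with parent_id in {12,13}; recursion stops.
Total rows emitted: 5.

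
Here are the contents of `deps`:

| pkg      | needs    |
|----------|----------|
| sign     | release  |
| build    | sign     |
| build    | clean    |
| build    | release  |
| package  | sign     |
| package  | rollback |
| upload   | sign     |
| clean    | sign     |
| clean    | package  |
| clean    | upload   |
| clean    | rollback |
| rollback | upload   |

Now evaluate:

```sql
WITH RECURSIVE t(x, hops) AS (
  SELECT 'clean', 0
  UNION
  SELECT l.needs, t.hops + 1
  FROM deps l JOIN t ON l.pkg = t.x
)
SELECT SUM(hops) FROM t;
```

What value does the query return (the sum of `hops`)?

Base: (clean, hops=0).
Iteration 1: edges from {clean} -> (package, hops=1), (rollback, hops=1), (sign, hops=1), (upload, hops=1).
Iteration 2: edges from {package,rollback,sign,upload} -> (release, hops=2), (rollback, hops=2), (sign, hops=2), (upload, hops=2). [UNION drops 1 duplicate row(s)]
Iteration 3: edges from {release,rollback,sign,upload} -> (release, hops=3), (sign, hops=3), (upload, hops=3).
Iteration 4: edges from {release,sign,upload} -> (release, hops=4), (sign, hops=4).
Iteration 5: edges from {release,sign} -> (release, hops=5).
Iteration 6: no outgoing edges from {release}; recursion stops.
SUM(hops) = 0 + 1 + 1 + 1 + 1 + 2 + 2 + 2 + 2 + 3 + 3 + 3 + 4 + 4 + 5 = 34.

34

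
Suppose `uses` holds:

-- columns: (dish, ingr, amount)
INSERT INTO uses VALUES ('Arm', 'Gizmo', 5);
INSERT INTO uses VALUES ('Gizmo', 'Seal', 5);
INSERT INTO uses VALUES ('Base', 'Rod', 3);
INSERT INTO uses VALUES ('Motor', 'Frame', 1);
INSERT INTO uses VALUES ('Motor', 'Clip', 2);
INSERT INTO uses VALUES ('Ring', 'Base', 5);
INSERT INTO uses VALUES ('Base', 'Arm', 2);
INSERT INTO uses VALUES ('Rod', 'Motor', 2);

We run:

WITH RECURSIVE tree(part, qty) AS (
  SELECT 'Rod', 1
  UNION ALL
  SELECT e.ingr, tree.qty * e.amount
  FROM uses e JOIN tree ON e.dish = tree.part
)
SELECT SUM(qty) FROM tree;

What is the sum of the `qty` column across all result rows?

Base: (Rod, qty=1).
Iteration 1: components of {Rod} -> Motor = 1*2 = 2.
Iteration 2: components of {Motor} -> Clip = 2*2 = 4, Frame = 2*1 = 2.
Iteration 3: no further components; recursion stops.
SUM(qty) = 1 + 2 + 4 + 2 = 9.

9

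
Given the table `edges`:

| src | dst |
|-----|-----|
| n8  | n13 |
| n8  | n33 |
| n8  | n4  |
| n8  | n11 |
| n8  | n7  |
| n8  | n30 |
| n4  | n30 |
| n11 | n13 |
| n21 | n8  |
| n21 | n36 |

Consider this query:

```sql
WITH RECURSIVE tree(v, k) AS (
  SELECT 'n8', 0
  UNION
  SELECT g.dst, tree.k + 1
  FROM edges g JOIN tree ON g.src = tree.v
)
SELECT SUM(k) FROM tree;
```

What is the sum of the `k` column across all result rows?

Base: (n8, k=0).
Iteration 1: edges from {n8} -> (n11, k=1), (n13, k=1), (n30, k=1), (n33, k=1), (n4, k=1), (n7, k=1).
Iteration 2: edges from {n11,n13,n30,n33,n4,n7} -> (n13, k=2), (n30, k=2).
Iteration 3: no outgoing edges from {n13,n30}; recursion stops.
SUM(k) = 0 + 1 + 1 + 1 + 1 + 1 + 1 + 2 + 2 = 10.

10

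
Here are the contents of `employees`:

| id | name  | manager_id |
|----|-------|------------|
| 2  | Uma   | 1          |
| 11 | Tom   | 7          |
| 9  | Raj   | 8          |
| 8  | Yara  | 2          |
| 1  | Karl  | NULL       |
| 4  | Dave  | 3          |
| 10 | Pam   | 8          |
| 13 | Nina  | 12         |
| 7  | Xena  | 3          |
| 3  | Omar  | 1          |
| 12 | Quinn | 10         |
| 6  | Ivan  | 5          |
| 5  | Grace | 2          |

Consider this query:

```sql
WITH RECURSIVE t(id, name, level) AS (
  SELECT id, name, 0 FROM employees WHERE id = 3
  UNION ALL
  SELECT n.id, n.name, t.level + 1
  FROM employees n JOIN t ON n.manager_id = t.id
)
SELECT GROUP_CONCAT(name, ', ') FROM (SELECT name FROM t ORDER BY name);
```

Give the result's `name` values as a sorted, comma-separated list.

Dave, Omar, Tom, Xena

Base: id=3 (Omar) at level 0.
Iteration 1: rows with manager_id in {3} -> Dave (id 4, level 1), Xena (id 7, level 1).
Iteration 2: rows with manager_id in {4,7} -> Tom (id 11, level 2).
Iteration 3: no rows with manager_id in {11}; recursion stops.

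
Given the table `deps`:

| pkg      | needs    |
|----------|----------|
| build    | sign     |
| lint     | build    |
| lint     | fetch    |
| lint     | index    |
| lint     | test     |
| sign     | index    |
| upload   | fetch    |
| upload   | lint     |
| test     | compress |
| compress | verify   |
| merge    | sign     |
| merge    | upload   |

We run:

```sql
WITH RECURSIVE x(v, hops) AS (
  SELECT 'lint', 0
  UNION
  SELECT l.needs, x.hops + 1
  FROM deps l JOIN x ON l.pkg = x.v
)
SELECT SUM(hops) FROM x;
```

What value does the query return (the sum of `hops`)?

14

Base: (lint, hops=0).
Iteration 1: edges from {lint} -> (build, hops=1), (fetch, hops=1), (index, hops=1), (test, hops=1).
Iteration 2: edges from {build,fetch,index,test} -> (compress, hops=2), (sign, hops=2).
Iteration 3: edges from {compress,sign} -> (index, hops=3), (verify, hops=3).
Iteration 4: no outgoing edges from {index,verify}; recursion stops.
SUM(hops) = 0 + 1 + 1 + 1 + 1 + 2 + 2 + 3 + 3 = 14.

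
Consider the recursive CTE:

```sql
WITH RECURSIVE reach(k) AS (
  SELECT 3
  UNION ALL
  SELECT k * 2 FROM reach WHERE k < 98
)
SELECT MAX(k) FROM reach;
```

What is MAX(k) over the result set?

192

Base: k=3.
Iteration 1: 3 < 98 holds -> k = 3 * 2 = 6.
Iteration 2: 6 < 98 holds -> k = 6 * 2 = 12.
Iteration 3: 12 < 98 holds -> k = 12 * 2 = 24.
Iteration 4: 24 < 98 holds -> k = 24 * 2 = 48.
Iteration 5: 48 < 98 holds -> k = 48 * 2 = 96.
Iteration 6: 96 < 98 holds -> k = 96 * 2 = 192.
Iteration 7: 192 < 98 fails; recursion stops.
k values: 3, 6, 12, 24, 48, 96, 192; the maximum is 192.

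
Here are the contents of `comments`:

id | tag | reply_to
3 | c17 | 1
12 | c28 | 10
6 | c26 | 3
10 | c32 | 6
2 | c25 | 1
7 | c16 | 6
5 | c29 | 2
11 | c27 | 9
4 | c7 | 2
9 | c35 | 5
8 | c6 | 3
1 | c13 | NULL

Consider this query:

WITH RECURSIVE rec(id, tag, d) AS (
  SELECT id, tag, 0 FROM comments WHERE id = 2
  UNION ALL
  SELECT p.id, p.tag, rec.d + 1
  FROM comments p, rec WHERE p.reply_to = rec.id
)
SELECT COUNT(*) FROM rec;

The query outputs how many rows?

Base: id=2 (c25) at d 0.
Iteration 1: rows with reply_to in {2} -> c7 (id 4, d 1), c29 (id 5, d 1).
Iteration 2: rows with reply_to in {4,5} -> c35 (id 9, d 2).
Iteration 3: rows with reply_to in {9} -> c27 (id 11, d 3).
Iteration 4: no rows with reply_to in {11}; recursion stops.
Total rows emitted: 5.

5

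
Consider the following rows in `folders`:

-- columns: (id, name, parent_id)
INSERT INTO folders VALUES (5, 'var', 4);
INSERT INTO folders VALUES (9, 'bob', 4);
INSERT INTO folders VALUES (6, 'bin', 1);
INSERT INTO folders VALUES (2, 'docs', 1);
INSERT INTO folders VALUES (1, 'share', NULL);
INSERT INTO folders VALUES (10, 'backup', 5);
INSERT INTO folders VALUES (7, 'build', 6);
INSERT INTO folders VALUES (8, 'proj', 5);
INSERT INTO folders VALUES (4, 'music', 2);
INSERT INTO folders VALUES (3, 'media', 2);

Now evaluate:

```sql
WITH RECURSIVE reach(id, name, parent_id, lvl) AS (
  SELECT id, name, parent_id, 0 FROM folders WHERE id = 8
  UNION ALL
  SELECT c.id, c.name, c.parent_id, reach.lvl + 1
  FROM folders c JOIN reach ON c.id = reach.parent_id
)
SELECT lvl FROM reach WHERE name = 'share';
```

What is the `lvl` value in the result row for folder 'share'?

4

Base: id=8 (proj), parent_id=5, lvl 0.
Iteration 1: join on id=5 -> var (id 5, parent_id=4, lvl 1).
Iteration 2: join on id=4 -> music (id 4, parent_id=2, lvl 2).
Iteration 3: join on id=2 -> docs (id 2, parent_id=1, lvl 3).
Iteration 4: join on id=1 -> share (id 1, parent_id=NULL, lvl 4).
Iteration 5: parent_id is NULL; no match; recursion stops.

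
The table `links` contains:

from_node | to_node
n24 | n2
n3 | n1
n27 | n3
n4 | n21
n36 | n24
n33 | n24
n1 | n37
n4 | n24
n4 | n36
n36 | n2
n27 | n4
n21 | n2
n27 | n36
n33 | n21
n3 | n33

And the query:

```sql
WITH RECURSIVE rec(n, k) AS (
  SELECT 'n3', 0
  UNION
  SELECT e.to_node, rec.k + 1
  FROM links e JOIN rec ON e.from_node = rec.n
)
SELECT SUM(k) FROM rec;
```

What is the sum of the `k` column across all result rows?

11

Base: (n3, k=0).
Iteration 1: edges from {n3} -> (n1, k=1), (n33, k=1).
Iteration 2: edges from {n1,n33} -> (n21, k=2), (n24, k=2), (n37, k=2).
Iteration 3: edges from {n21,n24,n37} -> (n2, k=3). [UNION drops 1 duplicate row(s)]
Iteration 4: no outgoing edges from {n2}; recursion stops.
SUM(k) = 0 + 1 + 1 + 2 + 2 + 2 + 3 = 11.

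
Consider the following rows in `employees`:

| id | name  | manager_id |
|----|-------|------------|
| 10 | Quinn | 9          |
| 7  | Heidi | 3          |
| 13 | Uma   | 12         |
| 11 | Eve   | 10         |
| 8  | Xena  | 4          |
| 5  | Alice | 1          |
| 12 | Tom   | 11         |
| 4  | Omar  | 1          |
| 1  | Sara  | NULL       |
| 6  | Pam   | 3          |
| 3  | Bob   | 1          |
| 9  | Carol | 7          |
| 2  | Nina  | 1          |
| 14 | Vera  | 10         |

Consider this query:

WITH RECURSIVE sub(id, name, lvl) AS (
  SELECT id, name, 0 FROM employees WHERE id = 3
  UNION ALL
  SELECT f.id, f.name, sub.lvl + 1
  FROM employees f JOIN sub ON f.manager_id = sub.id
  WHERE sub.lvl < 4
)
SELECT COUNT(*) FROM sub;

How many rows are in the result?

Base: id=3 (Bob) at lvl 0.
Iteration 1: rows with manager_id in {3} -> Pam (id 6, lvl 1), Heidi (id 7, lvl 1).
Iteration 2: rows with manager_id in {6,7} -> Carol (id 9, lvl 2).
Iteration 3: rows with manager_id in {9} -> Quinn (id 10, lvl 3).
Iteration 4: rows with manager_id in {10} -> Eve (id 11, lvl 4), Vera (id 14, lvl 4).
Iteration 5: lvl < 4 fails for all current rows; recursion stops.
Total rows emitted: 7.

7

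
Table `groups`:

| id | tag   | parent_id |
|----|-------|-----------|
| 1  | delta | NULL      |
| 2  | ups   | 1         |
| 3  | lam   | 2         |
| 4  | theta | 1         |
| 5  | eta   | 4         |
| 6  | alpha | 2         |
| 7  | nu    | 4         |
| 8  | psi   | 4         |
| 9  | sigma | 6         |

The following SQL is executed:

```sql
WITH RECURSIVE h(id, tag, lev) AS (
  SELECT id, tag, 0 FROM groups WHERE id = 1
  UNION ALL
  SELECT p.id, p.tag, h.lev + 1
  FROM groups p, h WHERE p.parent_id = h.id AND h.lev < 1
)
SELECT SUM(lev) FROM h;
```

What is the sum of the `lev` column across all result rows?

Base: id=1 (delta) at lev 0.
Iteration 1: rows with parent_id in {1} -> ups (id 2, lev 1), theta (id 4, lev 1).
Iteration 2: lev < 1 fails for all current rows; recursion stops.
SUM(lev) = 0 + 1 + 1 = 2.

2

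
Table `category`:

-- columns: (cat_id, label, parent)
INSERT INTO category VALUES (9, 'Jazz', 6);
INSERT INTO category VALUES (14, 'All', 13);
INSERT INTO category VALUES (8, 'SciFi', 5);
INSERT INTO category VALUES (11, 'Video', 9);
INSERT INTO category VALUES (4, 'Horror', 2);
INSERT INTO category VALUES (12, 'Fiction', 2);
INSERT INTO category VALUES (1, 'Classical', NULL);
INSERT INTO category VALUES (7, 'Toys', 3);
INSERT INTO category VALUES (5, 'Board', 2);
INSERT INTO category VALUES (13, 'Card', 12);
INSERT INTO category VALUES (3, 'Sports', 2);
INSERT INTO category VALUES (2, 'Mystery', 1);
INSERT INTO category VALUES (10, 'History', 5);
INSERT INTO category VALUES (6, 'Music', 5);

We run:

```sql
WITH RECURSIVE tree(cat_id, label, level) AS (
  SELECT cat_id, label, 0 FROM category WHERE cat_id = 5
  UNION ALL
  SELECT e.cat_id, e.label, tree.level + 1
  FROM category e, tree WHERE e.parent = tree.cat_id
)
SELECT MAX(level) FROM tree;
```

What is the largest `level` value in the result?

3

Base: cat_id=5 (Board) at level 0.
Iteration 1: rows with parent in {5} -> Music (id 6, level 1), SciFi (id 8, level 1), History (id 10, level 1).
Iteration 2: rows with parent in {6,8,10} -> Jazz (id 9, level 2).
Iteration 3: rows with parent in {9} -> Video (id 11, level 3).
Iteration 4: no rows with parent in {11}; recursion stops.
level values: 0, 1, 1, 1, 2, 3; the maximum is 3.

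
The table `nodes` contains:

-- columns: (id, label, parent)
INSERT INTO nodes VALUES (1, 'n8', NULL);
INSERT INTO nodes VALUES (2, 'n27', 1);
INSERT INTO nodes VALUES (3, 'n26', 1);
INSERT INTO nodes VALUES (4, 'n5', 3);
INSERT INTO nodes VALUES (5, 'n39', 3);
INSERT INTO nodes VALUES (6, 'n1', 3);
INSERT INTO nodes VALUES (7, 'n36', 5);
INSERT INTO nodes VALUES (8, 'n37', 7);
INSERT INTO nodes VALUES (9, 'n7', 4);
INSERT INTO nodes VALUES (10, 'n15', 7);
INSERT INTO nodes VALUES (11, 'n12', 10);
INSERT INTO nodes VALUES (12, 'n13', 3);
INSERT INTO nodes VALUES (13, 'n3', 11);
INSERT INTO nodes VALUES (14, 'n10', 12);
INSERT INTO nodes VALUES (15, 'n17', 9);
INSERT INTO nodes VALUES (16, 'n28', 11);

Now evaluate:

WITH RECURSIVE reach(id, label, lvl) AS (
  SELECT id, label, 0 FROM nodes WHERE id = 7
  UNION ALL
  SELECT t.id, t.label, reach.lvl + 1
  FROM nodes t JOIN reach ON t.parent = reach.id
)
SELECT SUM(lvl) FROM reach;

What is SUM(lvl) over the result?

Base: id=7 (n36) at lvl 0.
Iteration 1: rows with parent in {7} -> n37 (id 8, lvl 1), n15 (id 10, lvl 1).
Iteration 2: rows with parent in {8,10} -> n12 (id 11, lvl 2).
Iteration 3: rows with parent in {11} -> n3 (id 13, lvl 3), n28 (id 16, lvl 3).
Iteration 4: no rows with parent in {13,16}; recursion stops.
SUM(lvl) = 0 + 1 + 1 + 2 + 3 + 3 = 10.

10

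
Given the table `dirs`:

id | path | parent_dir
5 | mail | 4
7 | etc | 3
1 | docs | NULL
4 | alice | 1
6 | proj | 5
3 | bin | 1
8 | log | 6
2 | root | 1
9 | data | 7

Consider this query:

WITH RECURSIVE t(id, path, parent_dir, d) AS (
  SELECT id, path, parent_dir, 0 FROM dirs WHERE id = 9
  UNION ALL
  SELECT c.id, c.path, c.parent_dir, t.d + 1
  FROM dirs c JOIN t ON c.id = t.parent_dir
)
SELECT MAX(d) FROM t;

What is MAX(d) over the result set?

3

Base: id=9 (data), parent_dir=7, d 0.
Iteration 1: join on id=7 -> etc (id 7, parent_dir=3, d 1).
Iteration 2: join on id=3 -> bin (id 3, parent_dir=1, d 2).
Iteration 3: join on id=1 -> docs (id 1, parent_dir=NULL, d 3).
Iteration 4: parent_dir is NULL; no match; recursion stops.
d values: 0, 1, 2, 3; the maximum is 3.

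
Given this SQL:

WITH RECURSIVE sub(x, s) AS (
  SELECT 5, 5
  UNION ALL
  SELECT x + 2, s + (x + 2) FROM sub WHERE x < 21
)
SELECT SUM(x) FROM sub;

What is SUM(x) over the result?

117

Base: x=5, s=5.
Iteration 1: 5 < 21 holds -> x = 5 + 2 = 7, s = 5 + 7 = 12.
Iteration 2: 7 < 21 holds -> x = 7 + 2 = 9, s = 12 + 9 = 21.
Iteration 3: 9 < 21 holds -> x = 9 + 2 = 11, s = 21 + 11 = 32.
Iteration 4: 11 < 21 holds -> x = 11 + 2 = 13, s = 32 + 13 = 45.
Iteration 5: 13 < 21 holds -> x = 13 + 2 = 15, s = 45 + 15 = 60.
Iteration 6: 15 < 21 holds -> x = 15 + 2 = 17, s = 60 + 17 = 77.
Iteration 7: 17 < 21 holds -> x = 17 + 2 = 19, s = 77 + 19 = 96.
Iteration 8: 19 < 21 holds -> x = 19 + 2 = 21, s = 96 + 21 = 117.
Iteration 9: 21 < 21 fails; recursion stops.
SUM(x) = 5 + 7 + 9 + 11 + 13 + 15 + 17 + 19 + 21 = 117.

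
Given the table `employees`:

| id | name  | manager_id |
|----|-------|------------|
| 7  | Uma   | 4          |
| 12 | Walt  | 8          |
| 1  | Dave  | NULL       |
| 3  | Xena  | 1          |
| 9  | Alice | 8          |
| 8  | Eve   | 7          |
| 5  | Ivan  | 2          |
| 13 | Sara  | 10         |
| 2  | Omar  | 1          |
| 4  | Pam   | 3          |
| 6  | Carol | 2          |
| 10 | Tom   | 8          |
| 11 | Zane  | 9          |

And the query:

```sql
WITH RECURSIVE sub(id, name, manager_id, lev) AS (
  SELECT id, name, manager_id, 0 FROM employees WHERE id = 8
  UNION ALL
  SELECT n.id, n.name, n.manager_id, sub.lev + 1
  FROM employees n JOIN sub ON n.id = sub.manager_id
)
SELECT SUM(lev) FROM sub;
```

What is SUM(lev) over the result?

Base: id=8 (Eve), manager_id=7, lev 0.
Iteration 1: join on id=7 -> Uma (id 7, manager_id=4, lev 1).
Iteration 2: join on id=4 -> Pam (id 4, manager_id=3, lev 2).
Iteration 3: join on id=3 -> Xena (id 3, manager_id=1, lev 3).
Iteration 4: join on id=1 -> Dave (id 1, manager_id=NULL, lev 4).
Iteration 5: manager_id is NULL; no match; recursion stops.
SUM(lev) = 0 + 1 + 2 + 3 + 4 = 10.

10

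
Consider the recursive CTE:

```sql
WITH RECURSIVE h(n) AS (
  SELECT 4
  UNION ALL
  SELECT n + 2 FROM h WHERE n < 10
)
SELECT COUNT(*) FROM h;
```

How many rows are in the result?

4

Base: n=4.
Iteration 1: 4 < 10 holds -> n = 4 + 2 = 6.
Iteration 2: 6 < 10 holds -> n = 6 + 2 = 8.
Iteration 3: 8 < 10 holds -> n = 8 + 2 = 10.
Iteration 4: 10 < 10 fails; recursion stops.
Total rows emitted: 4.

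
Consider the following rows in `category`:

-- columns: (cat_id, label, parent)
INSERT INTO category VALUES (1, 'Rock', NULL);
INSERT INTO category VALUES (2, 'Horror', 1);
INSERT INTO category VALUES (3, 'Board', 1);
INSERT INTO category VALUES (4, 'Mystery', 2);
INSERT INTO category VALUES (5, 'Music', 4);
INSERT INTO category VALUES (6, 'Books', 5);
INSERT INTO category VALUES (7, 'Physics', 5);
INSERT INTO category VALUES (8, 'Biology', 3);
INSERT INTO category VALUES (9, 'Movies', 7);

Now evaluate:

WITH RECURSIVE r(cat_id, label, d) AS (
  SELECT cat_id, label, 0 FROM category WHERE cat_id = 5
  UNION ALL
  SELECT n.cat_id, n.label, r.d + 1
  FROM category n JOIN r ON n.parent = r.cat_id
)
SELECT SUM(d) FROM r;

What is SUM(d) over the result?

4

Base: cat_id=5 (Music) at d 0.
Iteration 1: rows with parent in {5} -> Books (id 6, d 1), Physics (id 7, d 1).
Iteration 2: rows with parent in {6,7} -> Movies (id 9, d 2).
Iteration 3: no rows with parent in {9}; recursion stops.
SUM(d) = 0 + 1 + 1 + 2 = 4.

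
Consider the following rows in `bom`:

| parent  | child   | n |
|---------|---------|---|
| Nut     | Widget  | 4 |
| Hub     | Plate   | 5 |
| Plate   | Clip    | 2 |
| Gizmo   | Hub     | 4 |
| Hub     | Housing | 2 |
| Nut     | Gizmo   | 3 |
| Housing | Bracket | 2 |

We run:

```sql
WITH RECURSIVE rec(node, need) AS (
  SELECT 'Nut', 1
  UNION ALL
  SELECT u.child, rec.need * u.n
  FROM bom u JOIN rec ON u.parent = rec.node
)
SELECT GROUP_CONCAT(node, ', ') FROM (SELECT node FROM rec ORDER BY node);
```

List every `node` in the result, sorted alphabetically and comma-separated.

Bracket, Clip, Gizmo, Housing, Hub, Nut, Plate, Widget

Base: (Nut, need=1).
Iteration 1: components of {Nut} -> Gizmo = 1*3 = 3, Widget = 1*4 = 4.
Iteration 2: components of {Gizmo,Widget} -> Hub = 3*4 = 12.
Iteration 3: components of {Hub} -> Housing = 12*2 = 24, Plate = 12*5 = 60.
Iteration 4: components of {Housing,Plate} -> Bracket = 24*2 = 48, Clip = 60*2 = 120.
Iteration 5: no further components; recursion stops.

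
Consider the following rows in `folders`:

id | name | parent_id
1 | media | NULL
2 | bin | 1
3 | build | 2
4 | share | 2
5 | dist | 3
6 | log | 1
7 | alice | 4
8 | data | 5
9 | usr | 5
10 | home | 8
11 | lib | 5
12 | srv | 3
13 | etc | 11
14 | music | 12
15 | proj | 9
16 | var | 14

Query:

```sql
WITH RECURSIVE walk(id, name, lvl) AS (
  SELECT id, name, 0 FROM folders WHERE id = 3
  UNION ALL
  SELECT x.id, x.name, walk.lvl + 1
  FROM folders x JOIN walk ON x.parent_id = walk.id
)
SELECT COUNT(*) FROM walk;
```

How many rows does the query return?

11

Base: id=3 (build) at lvl 0.
Iteration 1: rows with parent_id in {3} -> dist (id 5, lvl 1), srv (id 12, lvl 1).
Iteration 2: rows with parent_id in {5,12} -> data (id 8, lvl 2), usr (id 9, lvl 2), lib (id 11, lvl 2), music (id 14, lvl 2).
Iteration 3: rows with parent_id in {8,9,11,14} -> home (id 10, lvl 3), etc (id 13, lvl 3), proj (id 15, lvl 3), var (id 16, lvl 3).
Iteration 4: no rows with parent_id in {10,13,15,16}; recursion stops.
Total rows emitted: 11.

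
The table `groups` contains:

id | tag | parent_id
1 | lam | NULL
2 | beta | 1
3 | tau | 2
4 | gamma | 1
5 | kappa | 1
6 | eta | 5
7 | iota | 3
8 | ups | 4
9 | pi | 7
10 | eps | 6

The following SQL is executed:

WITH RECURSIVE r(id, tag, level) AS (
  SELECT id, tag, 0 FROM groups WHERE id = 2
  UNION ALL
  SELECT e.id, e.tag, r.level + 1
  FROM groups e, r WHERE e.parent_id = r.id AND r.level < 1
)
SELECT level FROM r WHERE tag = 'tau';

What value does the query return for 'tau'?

1

Base: id=2 (beta) at level 0.
Iteration 1: rows with parent_id in {2} -> tau (id 3, level 1).
Iteration 2: level < 1 fails for all current rows; recursion stops.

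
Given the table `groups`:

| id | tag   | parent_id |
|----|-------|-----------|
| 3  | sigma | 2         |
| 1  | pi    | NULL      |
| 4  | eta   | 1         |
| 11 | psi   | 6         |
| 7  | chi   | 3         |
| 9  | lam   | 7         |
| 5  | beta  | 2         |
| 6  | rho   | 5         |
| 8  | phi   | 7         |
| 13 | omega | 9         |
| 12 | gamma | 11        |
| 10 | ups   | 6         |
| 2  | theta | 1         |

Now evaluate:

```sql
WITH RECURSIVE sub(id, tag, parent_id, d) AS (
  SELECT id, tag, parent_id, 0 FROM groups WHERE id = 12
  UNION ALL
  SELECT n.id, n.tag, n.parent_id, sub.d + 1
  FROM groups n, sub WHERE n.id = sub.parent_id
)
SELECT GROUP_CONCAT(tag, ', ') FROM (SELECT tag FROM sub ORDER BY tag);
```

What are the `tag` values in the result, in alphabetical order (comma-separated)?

Base: id=12 (gamma), parent_id=11, d 0.
Iteration 1: join on id=11 -> psi (id 11, parent_id=6, d 1).
Iteration 2: join on id=6 -> rho (id 6, parent_id=5, d 2).
Iteration 3: join on id=5 -> beta (id 5, parent_id=2, d 3).
Iteration 4: join on id=2 -> theta (id 2, parent_id=1, d 4).
Iteration 5: join on id=1 -> pi (id 1, parent_id=NULL, d 5).
Iteration 6: parent_id is NULL; no match; recursion stops.

beta, gamma, pi, psi, rho, theta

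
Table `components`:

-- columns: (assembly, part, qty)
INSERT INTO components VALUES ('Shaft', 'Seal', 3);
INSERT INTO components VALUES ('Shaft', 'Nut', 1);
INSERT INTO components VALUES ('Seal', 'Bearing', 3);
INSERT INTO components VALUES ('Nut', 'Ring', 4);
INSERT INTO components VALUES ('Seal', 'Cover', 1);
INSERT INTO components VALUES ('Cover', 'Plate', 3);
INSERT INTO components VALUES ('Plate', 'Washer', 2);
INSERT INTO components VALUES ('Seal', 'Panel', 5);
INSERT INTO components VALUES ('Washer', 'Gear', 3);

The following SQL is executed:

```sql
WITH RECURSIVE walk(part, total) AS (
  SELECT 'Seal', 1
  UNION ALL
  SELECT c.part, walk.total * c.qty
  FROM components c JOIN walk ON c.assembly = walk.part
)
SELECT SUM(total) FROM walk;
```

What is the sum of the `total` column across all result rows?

Base: (Seal, total=1).
Iteration 1: components of {Seal} -> Bearing = 1*3 = 3, Cover = 1*1 = 1, Panel = 1*5 = 5.
Iteration 2: components of {Bearing,Cover,Panel} -> Plate = 1*3 = 3.
Iteration 3: components of {Plate} -> Washer = 3*2 = 6.
Iteration 4: components of {Washer} -> Gear = 6*3 = 18.
Iteration 5: no further components; recursion stops.
SUM(total) = 1 + 3 + 1 + 5 + 3 + 6 + 18 = 37.

37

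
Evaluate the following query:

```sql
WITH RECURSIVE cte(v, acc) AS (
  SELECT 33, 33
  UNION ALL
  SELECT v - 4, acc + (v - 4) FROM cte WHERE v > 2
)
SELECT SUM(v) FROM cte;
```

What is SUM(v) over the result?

Base: v=33, acc=33.
Iteration 1: 33 > 2 holds -> v = 33 - 4 = 29, acc = 33 + 29 = 62.
Iteration 2: 29 > 2 holds -> v = 29 - 4 = 25, acc = 62 + 25 = 87.
Iteration 3: 25 > 2 holds -> v = 25 - 4 = 21, acc = 87 + 21 = 108.
Iteration 4: 21 > 2 holds -> v = 21 - 4 = 17, acc = 108 + 17 = 125.
Iteration 5: 17 > 2 holds -> v = 17 - 4 = 13, acc = 125 + 13 = 138.
Iteration 6: 13 > 2 holds -> v = 13 - 4 = 9, acc = 138 + 9 = 147.
Iteration 7: 9 > 2 holds -> v = 9 - 4 = 5, acc = 147 + 5 = 152.
Iteration 8: 5 > 2 holds -> v = 5 - 4 = 1, acc = 152 + 1 = 153.
Iteration 9: 1 > 2 fails; recursion stops.
SUM(v) = 33 + 29 + 25 + 21 + 17 + 13 + 9 + 5 + 1 = 153.

153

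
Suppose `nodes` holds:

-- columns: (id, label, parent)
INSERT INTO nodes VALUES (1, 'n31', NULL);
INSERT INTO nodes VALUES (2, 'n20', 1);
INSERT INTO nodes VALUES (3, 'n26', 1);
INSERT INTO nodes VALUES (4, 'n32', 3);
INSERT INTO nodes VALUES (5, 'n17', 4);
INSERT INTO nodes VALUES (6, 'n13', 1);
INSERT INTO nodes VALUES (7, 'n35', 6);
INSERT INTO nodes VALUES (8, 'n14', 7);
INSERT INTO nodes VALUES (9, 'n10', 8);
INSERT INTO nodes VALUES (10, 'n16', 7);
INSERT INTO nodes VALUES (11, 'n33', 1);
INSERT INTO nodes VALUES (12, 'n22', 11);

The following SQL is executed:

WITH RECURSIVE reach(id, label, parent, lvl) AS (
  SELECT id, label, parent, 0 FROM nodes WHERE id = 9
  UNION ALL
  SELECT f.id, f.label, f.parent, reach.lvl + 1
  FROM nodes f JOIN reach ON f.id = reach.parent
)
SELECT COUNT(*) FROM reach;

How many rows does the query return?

Base: id=9 (n10), parent=8, lvl 0.
Iteration 1: join on id=8 -> n14 (id 8, parent=7, lvl 1).
Iteration 2: join on id=7 -> n35 (id 7, parent=6, lvl 2).
Iteration 3: join on id=6 -> n13 (id 6, parent=1, lvl 3).
Iteration 4: join on id=1 -> n31 (id 1, parent=NULL, lvl 4).
Iteration 5: parent is NULL; no match; recursion stops.
Total rows emitted: 5.

5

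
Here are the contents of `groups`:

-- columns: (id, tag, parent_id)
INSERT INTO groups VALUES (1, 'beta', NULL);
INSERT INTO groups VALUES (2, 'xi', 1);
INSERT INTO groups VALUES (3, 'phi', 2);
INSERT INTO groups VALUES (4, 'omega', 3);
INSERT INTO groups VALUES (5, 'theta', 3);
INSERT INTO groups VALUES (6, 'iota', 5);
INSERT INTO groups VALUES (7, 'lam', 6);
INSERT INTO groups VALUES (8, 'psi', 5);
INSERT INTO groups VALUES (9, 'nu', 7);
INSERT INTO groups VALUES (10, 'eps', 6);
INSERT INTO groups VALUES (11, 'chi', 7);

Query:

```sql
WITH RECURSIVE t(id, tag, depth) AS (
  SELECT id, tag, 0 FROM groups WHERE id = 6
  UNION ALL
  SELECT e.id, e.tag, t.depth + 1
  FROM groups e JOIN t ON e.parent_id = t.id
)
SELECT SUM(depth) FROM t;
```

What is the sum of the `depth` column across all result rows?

Base: id=6 (iota) at depth 0.
Iteration 1: rows with parent_id in {6} -> lam (id 7, depth 1), eps (id 10, depth 1).
Iteration 2: rows with parent_id in {7,10} -> nu (id 9, depth 2), chi (id 11, depth 2).
Iteration 3: no rows with parent_id in {9,11}; recursion stops.
SUM(depth) = 0 + 1 + 1 + 2 + 2 = 6.

6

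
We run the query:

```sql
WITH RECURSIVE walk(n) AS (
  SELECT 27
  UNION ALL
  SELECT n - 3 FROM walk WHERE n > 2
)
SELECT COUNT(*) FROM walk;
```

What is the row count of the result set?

10

Base: n=27.
Iteration 1: 27 > 2 holds -> n = 27 - 3 = 24.
Iteration 2: 24 > 2 holds -> n = 24 - 3 = 21.
Iteration 3: 21 > 2 holds -> n = 21 - 3 = 18.
Iteration 4: 18 > 2 holds -> n = 18 - 3 = 15.
Iteration 5: 15 > 2 holds -> n = 15 - 3 = 12.
Iteration 6: 12 > 2 holds -> n = 12 - 3 = 9.
Iteration 7: 9 > 2 holds -> n = 9 - 3 = 6.
Iteration 8: 6 > 2 holds -> n = 6 - 3 = 3.
Iteration 9: 3 > 2 holds -> n = 3 - 3 = 0.
Iteration 10: 0 > 2 fails; recursion stops.
Total rows emitted: 10.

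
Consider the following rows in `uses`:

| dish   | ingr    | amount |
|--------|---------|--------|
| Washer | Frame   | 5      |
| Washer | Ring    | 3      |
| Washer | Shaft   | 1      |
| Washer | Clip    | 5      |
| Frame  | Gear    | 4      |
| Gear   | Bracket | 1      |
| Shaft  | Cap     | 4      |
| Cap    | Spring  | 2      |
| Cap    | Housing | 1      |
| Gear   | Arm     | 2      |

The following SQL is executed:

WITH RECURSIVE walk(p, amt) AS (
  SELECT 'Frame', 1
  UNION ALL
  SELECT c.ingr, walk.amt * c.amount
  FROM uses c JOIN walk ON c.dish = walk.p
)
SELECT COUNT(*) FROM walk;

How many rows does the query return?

Base: (Frame, amt=1).
Iteration 1: components of {Frame} -> Gear = 1*4 = 4.
Iteration 2: components of {Gear} -> Arm = 4*2 = 8, Bracket = 4*1 = 4.
Iteration 3: no further components; recursion stops.
Total rows emitted: 4.

4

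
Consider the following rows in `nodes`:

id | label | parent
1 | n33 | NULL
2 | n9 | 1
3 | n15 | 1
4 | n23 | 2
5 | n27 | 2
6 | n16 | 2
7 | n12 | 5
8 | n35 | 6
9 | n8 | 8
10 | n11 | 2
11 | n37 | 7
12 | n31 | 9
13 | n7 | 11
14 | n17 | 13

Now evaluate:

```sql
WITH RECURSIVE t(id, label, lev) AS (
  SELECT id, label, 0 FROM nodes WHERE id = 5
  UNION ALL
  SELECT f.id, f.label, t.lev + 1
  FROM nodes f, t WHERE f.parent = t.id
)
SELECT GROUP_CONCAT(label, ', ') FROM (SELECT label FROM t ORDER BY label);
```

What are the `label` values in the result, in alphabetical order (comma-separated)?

Base: id=5 (n27) at lev 0.
Iteration 1: rows with parent in {5} -> n12 (id 7, lev 1).
Iteration 2: rows with parent in {7} -> n37 (id 11, lev 2).
Iteration 3: rows with parent in {11} -> n7 (id 13, lev 3).
Iteration 4: rows with parent in {13} -> n17 (id 14, lev 4).
Iteration 5: no rows with parent in {14}; recursion stops.

n12, n17, n27, n37, n7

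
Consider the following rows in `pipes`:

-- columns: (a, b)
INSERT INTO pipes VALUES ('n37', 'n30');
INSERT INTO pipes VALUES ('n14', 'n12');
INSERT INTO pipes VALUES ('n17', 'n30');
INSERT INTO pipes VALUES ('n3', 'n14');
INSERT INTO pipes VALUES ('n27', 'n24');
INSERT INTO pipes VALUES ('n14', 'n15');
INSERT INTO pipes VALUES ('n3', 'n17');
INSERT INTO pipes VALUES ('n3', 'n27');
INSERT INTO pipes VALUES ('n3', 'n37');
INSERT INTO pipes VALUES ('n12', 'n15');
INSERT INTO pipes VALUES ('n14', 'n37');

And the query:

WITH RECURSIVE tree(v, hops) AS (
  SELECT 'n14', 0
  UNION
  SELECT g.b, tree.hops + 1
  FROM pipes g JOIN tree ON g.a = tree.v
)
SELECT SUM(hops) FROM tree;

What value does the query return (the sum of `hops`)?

Base: (n14, hops=0).
Iteration 1: edges from {n14} -> (n12, hops=1), (n15, hops=1), (n37, hops=1).
Iteration 2: edges from {n12,n15,n37} -> (n15, hops=2), (n30, hops=2).
Iteration 3: no outgoing edges from {n15,n30}; recursion stops.
SUM(hops) = 0 + 1 + 1 + 1 + 2 + 2 = 7.

7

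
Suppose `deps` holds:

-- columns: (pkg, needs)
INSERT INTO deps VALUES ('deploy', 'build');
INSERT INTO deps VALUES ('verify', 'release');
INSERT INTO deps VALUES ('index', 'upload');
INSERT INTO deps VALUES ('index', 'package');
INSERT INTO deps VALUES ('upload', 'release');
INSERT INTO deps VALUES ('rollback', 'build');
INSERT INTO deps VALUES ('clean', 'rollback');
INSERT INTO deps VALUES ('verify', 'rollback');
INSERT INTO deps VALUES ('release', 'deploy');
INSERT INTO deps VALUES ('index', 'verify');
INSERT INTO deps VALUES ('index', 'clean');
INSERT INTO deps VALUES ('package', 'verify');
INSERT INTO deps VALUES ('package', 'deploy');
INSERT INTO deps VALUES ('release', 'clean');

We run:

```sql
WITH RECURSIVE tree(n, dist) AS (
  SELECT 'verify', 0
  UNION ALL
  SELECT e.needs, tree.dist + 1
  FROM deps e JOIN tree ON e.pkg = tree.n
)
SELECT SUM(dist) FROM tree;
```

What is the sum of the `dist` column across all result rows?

18

Base: (verify, dist=0).
Iteration 1: edges from {verify} -> (release, dist=1), (rollback, dist=1).
Iteration 2: edges from {release,rollback} -> (build, dist=2), (clean, dist=2), (deploy, dist=2).
Iteration 3: edges from {build,clean,deploy} -> (build, dist=3), (rollback, dist=3).
Iteration 4: edges from {build,rollback} -> (build, dist=4).
Iteration 5: no outgoing edges from {build}; recursion stops.
SUM(dist) = 0 + 1 + 1 + 2 + 2 + 2 + 3 + 3 + 4 = 18.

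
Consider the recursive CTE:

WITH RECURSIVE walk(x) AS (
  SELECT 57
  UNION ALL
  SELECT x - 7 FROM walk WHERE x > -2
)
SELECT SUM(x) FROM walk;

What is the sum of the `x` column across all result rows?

Base: x=57.
Iteration 1: 57 > -2 holds -> x = 57 - 7 = 50.
Iteration 2: 50 > -2 holds -> x = 50 - 7 = 43.
Iteration 3: 43 > -2 holds -> x = 43 - 7 = 36.
Iteration 4: 36 > -2 holds -> x = 36 - 7 = 29.
Iteration 5: 29 > -2 holds -> x = 29 - 7 = 22.
Iteration 6: 22 > -2 holds -> x = 22 - 7 = 15.
Iteration 7: 15 > -2 holds -> x = 15 - 7 = 8.
Iteration 8: 8 > -2 holds -> x = 8 - 7 = 1.
Iteration 9: 1 > -2 holds -> x = 1 - 7 = -6.
Iteration 10: -6 > -2 fails; recursion stops.
SUM(x) = 57 + 50 + 43 + 36 + 29 + 22 + 15 + 8 + 1 + -6 = 255.

255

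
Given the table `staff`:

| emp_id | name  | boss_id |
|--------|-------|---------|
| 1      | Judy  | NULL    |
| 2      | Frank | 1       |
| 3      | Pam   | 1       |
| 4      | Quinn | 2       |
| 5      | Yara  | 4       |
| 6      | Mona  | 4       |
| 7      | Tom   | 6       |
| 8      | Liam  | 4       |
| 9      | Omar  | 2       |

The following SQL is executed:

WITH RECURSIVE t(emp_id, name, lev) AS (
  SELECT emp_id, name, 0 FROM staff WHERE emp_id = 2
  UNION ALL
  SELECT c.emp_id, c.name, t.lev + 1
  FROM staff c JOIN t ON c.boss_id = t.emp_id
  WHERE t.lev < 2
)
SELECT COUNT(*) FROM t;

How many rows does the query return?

6

Base: emp_id=2 (Frank) at lev 0.
Iteration 1: rows with boss_id in {2} -> Quinn (id 4, lev 1), Omar (id 9, lev 1).
Iteration 2: rows with boss_id in {4,9} -> Yara (id 5, lev 2), Mona (id 6, lev 2), Liam (id 8, lev 2).
Iteration 3: lev < 2 fails for all current rows; recursion stops.
Total rows emitted: 6.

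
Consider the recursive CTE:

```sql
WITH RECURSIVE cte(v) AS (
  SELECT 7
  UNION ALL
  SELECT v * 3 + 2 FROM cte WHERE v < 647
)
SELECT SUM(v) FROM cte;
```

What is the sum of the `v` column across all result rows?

Base: v=7.
Iteration 1: 7 < 647 holds -> v = 7 * 3 + 2 = 23.
Iteration 2: 23 < 647 holds -> v = 23 * 3 + 2 = 71.
Iteration 3: 71 < 647 holds -> v = 71 * 3 + 2 = 215.
Iteration 4: 215 < 647 holds -> v = 215 * 3 + 2 = 647.
Iteration 5: 647 < 647 fails; recursion stops.
SUM(v) = 7 + 23 + 71 + 215 + 647 = 963.

963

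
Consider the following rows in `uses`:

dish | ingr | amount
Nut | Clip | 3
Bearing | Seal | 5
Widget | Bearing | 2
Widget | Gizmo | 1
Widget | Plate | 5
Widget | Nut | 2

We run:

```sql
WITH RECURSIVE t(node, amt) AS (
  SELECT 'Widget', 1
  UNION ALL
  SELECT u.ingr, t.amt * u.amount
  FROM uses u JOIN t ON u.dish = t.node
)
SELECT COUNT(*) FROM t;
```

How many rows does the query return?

Base: (Widget, amt=1).
Iteration 1: components of {Widget} -> Bearing = 1*2 = 2, Gizmo = 1*1 = 1, Nut = 1*2 = 2, Plate = 1*5 = 5.
Iteration 2: components of {Bearing,Gizmo,Nut,Plate} -> Clip = 2*3 = 6, Seal = 2*5 = 10.
Iteration 3: no further components; recursion stops.
Total rows emitted: 7.

7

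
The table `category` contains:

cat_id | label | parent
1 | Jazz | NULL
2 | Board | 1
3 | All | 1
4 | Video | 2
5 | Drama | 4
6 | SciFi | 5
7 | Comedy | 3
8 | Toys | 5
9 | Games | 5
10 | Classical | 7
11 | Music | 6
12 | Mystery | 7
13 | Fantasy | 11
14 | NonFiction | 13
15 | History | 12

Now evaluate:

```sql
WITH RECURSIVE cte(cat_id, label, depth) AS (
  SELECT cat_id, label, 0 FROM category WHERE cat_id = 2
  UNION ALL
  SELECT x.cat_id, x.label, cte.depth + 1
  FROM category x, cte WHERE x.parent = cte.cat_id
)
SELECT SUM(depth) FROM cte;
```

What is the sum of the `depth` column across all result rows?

27

Base: cat_id=2 (Board) at depth 0.
Iteration 1: rows with parent in {2} -> Video (id 4, depth 1).
Iteration 2: rows with parent in {4} -> Drama (id 5, depth 2).
Iteration 3: rows with parent in {5} -> SciFi (id 6, depth 3), Toys (id 8, depth 3), Games (id 9, depth 3).
Iteration 4: rows with parent in {6,8,9} -> Music (id 11, depth 4).
Iteration 5: rows with parent in {11} -> Fantasy (id 13, depth 5).
Iteration 6: rows with parent in {13} -> NonFiction (id 14, depth 6).
Iteration 7: no rows with parent in {14}; recursion stops.
SUM(depth) = 0 + 1 + 2 + 3 + 3 + 3 + 4 + 5 + 6 = 27.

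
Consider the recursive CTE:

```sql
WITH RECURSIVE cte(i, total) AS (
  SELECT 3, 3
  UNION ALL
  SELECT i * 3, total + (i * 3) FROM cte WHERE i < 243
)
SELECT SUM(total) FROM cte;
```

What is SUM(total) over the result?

537

Base: i=3, total=3.
Iteration 1: 3 < 243 holds -> i = 3 * 3 = 9, total = 3 + 9 = 12.
Iteration 2: 9 < 243 holds -> i = 9 * 3 = 27, total = 12 + 27 = 39.
Iteration 3: 27 < 243 holds -> i = 27 * 3 = 81, total = 39 + 81 = 120.
Iteration 4: 81 < 243 holds -> i = 81 * 3 = 243, total = 120 + 243 = 363.
Iteration 5: 243 < 243 fails; recursion stops.
SUM(total) = 3 + 12 + 39 + 120 + 363 = 537.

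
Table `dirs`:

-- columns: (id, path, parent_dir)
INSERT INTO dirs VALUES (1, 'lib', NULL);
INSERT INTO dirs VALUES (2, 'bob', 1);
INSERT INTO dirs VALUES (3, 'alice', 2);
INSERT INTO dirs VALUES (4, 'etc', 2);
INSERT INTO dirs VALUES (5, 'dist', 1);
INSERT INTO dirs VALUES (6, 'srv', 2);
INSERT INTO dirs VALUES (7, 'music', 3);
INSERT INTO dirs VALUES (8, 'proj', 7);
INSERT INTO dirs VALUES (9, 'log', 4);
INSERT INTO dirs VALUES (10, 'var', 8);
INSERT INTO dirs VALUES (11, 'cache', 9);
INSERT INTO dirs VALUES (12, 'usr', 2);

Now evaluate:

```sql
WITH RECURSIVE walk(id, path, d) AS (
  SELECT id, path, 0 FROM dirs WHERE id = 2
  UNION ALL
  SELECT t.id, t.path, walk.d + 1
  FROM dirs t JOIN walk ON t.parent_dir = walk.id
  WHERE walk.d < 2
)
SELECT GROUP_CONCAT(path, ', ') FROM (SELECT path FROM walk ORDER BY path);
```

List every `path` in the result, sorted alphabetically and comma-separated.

alice, bob, etc, log, music, srv, usr

Base: id=2 (bob) at d 0.
Iteration 1: rows with parent_dir in {2} -> alice (id 3, d 1), etc (id 4, d 1), srv (id 6, d 1), usr (id 12, d 1).
Iteration 2: rows with parent_dir in {3,4,6,12} -> music (id 7, d 2), log (id 9, d 2).
Iteration 3: d < 2 fails for all current rows; recursion stops.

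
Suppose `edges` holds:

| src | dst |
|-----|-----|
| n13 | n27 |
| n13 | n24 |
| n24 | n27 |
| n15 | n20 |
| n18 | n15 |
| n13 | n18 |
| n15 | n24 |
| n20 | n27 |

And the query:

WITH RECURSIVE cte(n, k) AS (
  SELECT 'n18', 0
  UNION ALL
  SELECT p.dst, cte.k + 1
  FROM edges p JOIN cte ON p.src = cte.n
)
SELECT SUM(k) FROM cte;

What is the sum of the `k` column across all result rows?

11

Base: (n18, k=0).
Iteration 1: edges from {n18} -> (n15, k=1).
Iteration 2: edges from {n15} -> (n20, k=2), (n24, k=2).
Iteration 3: edges from {n20,n24} -> (n27, k=3) x2. [UNION ALL keeps all 2 new rows, including repeats]
Iteration 4: no outgoing edges from {n27}; recursion stops.
SUM(k) = 0 + 1 + 2 + 2 + 3 + 3 = 11.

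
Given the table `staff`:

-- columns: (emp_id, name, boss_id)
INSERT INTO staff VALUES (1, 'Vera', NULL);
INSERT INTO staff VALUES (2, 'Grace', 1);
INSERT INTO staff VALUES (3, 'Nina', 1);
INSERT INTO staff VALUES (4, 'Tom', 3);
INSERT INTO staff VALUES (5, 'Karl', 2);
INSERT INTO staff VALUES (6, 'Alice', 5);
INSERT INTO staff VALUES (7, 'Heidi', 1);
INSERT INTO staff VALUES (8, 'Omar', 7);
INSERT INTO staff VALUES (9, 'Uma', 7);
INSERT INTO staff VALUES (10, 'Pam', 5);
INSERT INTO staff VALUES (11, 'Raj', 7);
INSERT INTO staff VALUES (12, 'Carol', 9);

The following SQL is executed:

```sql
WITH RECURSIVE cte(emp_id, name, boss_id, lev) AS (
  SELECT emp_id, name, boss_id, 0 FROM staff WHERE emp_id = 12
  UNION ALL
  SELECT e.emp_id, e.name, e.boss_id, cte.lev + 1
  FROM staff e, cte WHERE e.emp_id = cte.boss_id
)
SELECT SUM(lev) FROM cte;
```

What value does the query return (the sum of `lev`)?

6

Base: emp_id=12 (Carol), boss_id=9, lev 0.
Iteration 1: join on emp_id=9 -> Uma (id 9, boss_id=7, lev 1).
Iteration 2: join on emp_id=7 -> Heidi (id 7, boss_id=1, lev 2).
Iteration 3: join on emp_id=1 -> Vera (id 1, boss_id=NULL, lev 3).
Iteration 4: boss_id is NULL; no match; recursion stops.
SUM(lev) = 0 + 1 + 2 + 3 = 6.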